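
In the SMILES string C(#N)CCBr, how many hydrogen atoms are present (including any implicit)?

Hydrogens are implicit in SMILES; fill each atom to its normal valence:
  2 × C: 2 H each → 4
  1 × Br: no H
  1 × C: no H
  1 × N: no H
  Total hydrogens = 4.

4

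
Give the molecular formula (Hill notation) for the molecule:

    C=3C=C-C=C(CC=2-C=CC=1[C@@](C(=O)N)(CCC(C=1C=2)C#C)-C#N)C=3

C21H18N2O

Heavy atoms from the SMILES: 21 C, 2 N, 1 O.
Implicit hydrogens by atom environment:
  8 × C (aromatic): 1 H each → 8
  4 × C (aromatic): no H
  4 × C: no H
  3 × C: 2 H each → 6
  2 × C: 1 H each → 2
  1 × N: 2 H
  1 × N: no H
  1 × O: no H
  Total hydrogens = 18.
Molecular formula: C21H18N2O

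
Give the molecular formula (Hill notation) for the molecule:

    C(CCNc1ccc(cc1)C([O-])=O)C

Heavy atoms from the SMILES: 11 C, 1 N, 2 O.
Implicit hydrogens by atom environment:
  4 × C (aromatic): 1 H each → 4
  3 × C: 2 H each → 6
  2 × C (aromatic): no H
  1 × C: 3 H
  1 × C: no H
  1 × N: 1 H
  1 × O: no H
  1 × O (charge -1): no H
  Total hydrogens = 14.
Net charge -1.
Molecular formula: C11H14NO2-

C11H14NO2-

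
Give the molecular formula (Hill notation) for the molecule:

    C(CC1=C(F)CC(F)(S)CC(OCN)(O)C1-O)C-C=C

Heavy atoms from the SMILES: 13 C, 2 F, 1 N, 3 O, 1 S.
Implicit hydrogens by atom environment:
  7 × C: 2 H each → 14
  4 × C: no H
  2 × C: 1 H each → 2
  2 × F: no H
  2 × O: 1 H each → 2
  1 × N: 2 H
  1 × O: no H
  1 × S: 1 H
  Total hydrogens = 21.
Molecular formula: C13H21F2NO3S

C13H21F2NO3S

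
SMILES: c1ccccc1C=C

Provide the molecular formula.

Heavy atoms from the SMILES: 8 C.
Implicit hydrogens by atom environment:
  5 × C (aromatic): 1 H each → 5
  1 × C: 2 H
  1 × C: 1 H
  1 × C (aromatic): no H
  Total hydrogens = 8.
Molecular formula: C8H8

C8H8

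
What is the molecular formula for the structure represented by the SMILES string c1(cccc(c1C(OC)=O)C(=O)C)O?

C10H10O4

Heavy atoms from the SMILES: 10 C, 4 O.
Implicit hydrogens by atom environment:
  3 × C (aromatic): 1 H each → 3
  3 × C (aromatic): no H
  3 × O: no H
  2 × C: 3 H each → 6
  2 × C: no H
  1 × O: 1 H
  Total hydrogens = 10.
Molecular formula: C10H10O4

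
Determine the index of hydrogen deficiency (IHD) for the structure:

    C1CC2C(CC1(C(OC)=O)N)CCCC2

Molecular formula from the SMILES: C12H21NO2.
DoU = (2C + 2 + N − H − X)/2 = (2·12 + 2 + 1 − 21 − 0)/2 = 6/2 = 3.
(Structurally: 2 ring(s) + 1 π bond(s) = 3.)

3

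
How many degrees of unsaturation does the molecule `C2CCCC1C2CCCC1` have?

2

Molecular formula from the SMILES: C10H18.
DoU = (2C + 2 + N − H − X)/2 = (2·10 + 2 + 0 − 18 − 0)/2 = 4/2 = 2.
(Structurally: 2 ring(s) + 0 π bond(s) = 2.)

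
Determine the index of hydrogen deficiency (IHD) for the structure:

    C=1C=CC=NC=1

Molecular formula from the SMILES: C5H5N.
DoU = (2C + 2 + N − H − X)/2 = (2·5 + 2 + 1 − 5 − 0)/2 = 8/2 = 4.
(Structurally: 1 ring(s) + 3 π bond(s) = 4.)

4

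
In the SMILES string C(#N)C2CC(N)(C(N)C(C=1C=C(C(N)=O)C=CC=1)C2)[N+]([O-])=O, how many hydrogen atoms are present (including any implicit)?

17

Hydrogens are implicit in SMILES; fill each atom to its normal valence:
  4 × C (aromatic): 1 H each → 4
  3 × C: 1 H each → 3
  3 × C: no H
  3 × N: 2 H each → 6
  2 × C: 2 H each → 4
  2 × C (aromatic): no H
  2 × O: no H
  1 × N (charge +1): no H
  1 × N: no H
  1 × O (charge -1): no H
  Total hydrogens = 17.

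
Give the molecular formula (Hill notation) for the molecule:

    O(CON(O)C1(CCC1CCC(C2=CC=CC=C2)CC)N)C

Heavy atoms from the SMILES: 17 C, 2 N, 3 O.
Implicit hydrogens by atom environment:
  6 × C: 2 H each → 12
  5 × C (aromatic): 1 H each → 5
  2 × C: 3 H each → 6
  2 × C: 1 H each → 2
  2 × O: no H
  1 × C: no H
  1 × C (aromatic): no H
  1 × N: 2 H
  1 × N: no H
  1 × O: 1 H
  Total hydrogens = 28.
Molecular formula: C17H28N2O3

C17H28N2O3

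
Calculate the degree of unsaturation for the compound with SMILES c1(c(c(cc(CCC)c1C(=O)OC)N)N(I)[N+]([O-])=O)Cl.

6

Molecular formula from the SMILES: C11H13ClIN3O4.
DoU = (2C + 2 + N − H − X)/2 = (2·11 + 2 + 3 − 13 − 2)/2 = 12/2 = 6.
(Structurally: 1 ring(s) + 5 π bond(s) = 6.)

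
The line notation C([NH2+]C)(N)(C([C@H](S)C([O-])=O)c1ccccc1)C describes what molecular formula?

Heavy atoms from the SMILES: 12 C, 2 N, 2 O, 1 S.
Implicit hydrogens by atom environment:
  5 × C (aromatic): 1 H each → 5
  2 × C: 3 H each → 6
  2 × C: 1 H each → 2
  2 × C: no H
  1 × C (aromatic): no H
  1 × N: 2 H
  1 × N (charge +1): 2 H
  1 × O: no H
  1 × O (charge -1): no H
  1 × S: 1 H
  Total hydrogens = 18.
Molecular formula: C12H18N2O2S

C12H18N2O2S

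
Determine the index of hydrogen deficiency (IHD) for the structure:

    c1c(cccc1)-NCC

4

Molecular formula from the SMILES: C8H11N.
DoU = (2C + 2 + N − H − X)/2 = (2·8 + 2 + 1 − 11 − 0)/2 = 8/2 = 4.
(Structurally: 1 ring(s) + 3 π bond(s) = 4.)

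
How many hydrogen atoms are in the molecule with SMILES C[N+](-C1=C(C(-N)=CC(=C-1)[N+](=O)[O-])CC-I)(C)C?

17

Hydrogens are implicit in SMILES; fill each atom to its normal valence:
  4 × C (aromatic): no H
  3 × C: 3 H each → 9
  2 × C: 2 H each → 4
  2 × C (aromatic): 1 H each → 2
  2 × N (charge +1): no H
  1 × I: no H
  1 × N: 2 H
  1 × O: no H
  1 × O (charge -1): no H
  Total hydrogens = 17.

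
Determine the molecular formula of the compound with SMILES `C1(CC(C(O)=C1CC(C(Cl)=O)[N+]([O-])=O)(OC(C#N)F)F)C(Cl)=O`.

C11H8Cl2F2N2O6

Heavy atoms from the SMILES: 11 C, 2 Cl, 2 F, 2 N, 6 O.
Implicit hydrogens by atom environment:
  6 × C: no H
  4 × O: no H
  3 × C: 1 H each → 3
  2 × C: 2 H each → 4
  2 × Cl: no H
  2 × F: no H
  1 × N: no H
  1 × N (charge +1): no H
  1 × O: 1 H
  1 × O (charge -1): no H
  Total hydrogens = 8.
Molecular formula: C11H8Cl2F2N2O6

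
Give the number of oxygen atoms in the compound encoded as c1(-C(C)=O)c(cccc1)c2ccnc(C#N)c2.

1

The symbol for oxygen appears 1 time in the SMILES.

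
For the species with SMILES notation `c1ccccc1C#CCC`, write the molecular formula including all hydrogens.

Heavy atoms from the SMILES: 10 C.
Implicit hydrogens by atom environment:
  5 × C (aromatic): 1 H each → 5
  2 × C: no H
  1 × C: 3 H
  1 × C: 2 H
  1 × C (aromatic): no H
  Total hydrogens = 10.
Molecular formula: C10H10

C10H10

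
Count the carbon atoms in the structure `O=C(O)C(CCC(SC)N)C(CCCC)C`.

The symbol for carbon appears 12 times in the SMILES.

12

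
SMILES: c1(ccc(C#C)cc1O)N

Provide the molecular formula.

C8H7NO

Heavy atoms from the SMILES: 8 C, 1 N, 1 O.
Implicit hydrogens by atom environment:
  3 × C (aromatic): 1 H each → 3
  3 × C (aromatic): no H
  1 × C: 1 H
  1 × C: no H
  1 × N: 2 H
  1 × O: 1 H
  Total hydrogens = 7.
Molecular formula: C8H7NO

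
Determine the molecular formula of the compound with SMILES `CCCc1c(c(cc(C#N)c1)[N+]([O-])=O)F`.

C10H9FN2O2

Heavy atoms from the SMILES: 10 C, 1 F, 2 N, 2 O.
Implicit hydrogens by atom environment:
  4 × C (aromatic): no H
  2 × C: 2 H each → 4
  2 × C (aromatic): 1 H each → 2
  1 × C: 3 H
  1 × C: no H
  1 × F: no H
  1 × N: no H
  1 × N (charge +1): no H
  1 × O: no H
  1 × O (charge -1): no H
  Total hydrogens = 9.
Molecular formula: C10H9FN2O2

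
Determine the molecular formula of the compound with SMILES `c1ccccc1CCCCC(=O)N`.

C11H15NO

Heavy atoms from the SMILES: 11 C, 1 N, 1 O.
Implicit hydrogens by atom environment:
  5 × C (aromatic): 1 H each → 5
  4 × C: 2 H each → 8
  1 × C (aromatic): no H
  1 × C: no H
  1 × N: 2 H
  1 × O: no H
  Total hydrogens = 15.
Molecular formula: C11H15NO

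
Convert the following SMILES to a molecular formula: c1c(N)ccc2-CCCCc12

C10H13N

Heavy atoms from the SMILES: 10 C, 1 N.
Implicit hydrogens by atom environment:
  4 × C: 2 H each → 8
  3 × C (aromatic): 1 H each → 3
  3 × C (aromatic): no H
  1 × N: 2 H
  Total hydrogens = 13.
Molecular formula: C10H13N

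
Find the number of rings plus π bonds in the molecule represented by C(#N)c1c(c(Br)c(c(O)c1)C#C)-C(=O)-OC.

9

Molecular formula from the SMILES: C11H6BrNO3.
DoU = (2C + 2 + N − H − X)/2 = (2·11 + 2 + 1 − 6 − 1)/2 = 18/2 = 9.
(Structurally: 1 ring(s) + 8 π bond(s) = 9.)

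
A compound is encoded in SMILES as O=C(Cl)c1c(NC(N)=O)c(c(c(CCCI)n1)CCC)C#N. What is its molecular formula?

Heavy atoms from the SMILES: 14 C, 1 Cl, 1 I, 4 N, 2 O.
Implicit hydrogens by atom environment:
  5 × C: 2 H each → 10
  5 × C (aromatic): no H
  3 × C: no H
  2 × O: no H
  1 × C: 3 H
  1 × Cl: no H
  1 × I: no H
  1 × N: 2 H
  1 × N: 1 H
  1 × N (aromatic): no H
  1 × N: no H
  Total hydrogens = 16.
Molecular formula: C14H16ClIN4O2

C14H16ClIN4O2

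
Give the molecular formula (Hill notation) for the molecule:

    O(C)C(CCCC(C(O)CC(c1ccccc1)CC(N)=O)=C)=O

C18H25NO4

Heavy atoms from the SMILES: 18 C, 1 N, 4 O.
Implicit hydrogens by atom environment:
  6 × C: 2 H each → 12
  5 × C (aromatic): 1 H each → 5
  3 × C: no H
  3 × O: no H
  2 × C: 1 H each → 2
  1 × C: 3 H
  1 × C (aromatic): no H
  1 × N: 2 H
  1 × O: 1 H
  Total hydrogens = 25.
Molecular formula: C18H25NO4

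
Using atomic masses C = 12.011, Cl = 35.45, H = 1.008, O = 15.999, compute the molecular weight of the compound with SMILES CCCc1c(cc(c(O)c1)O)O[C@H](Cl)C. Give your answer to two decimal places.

230.69

Molecular formula: C11H15ClO3.
M = 11×12.011 + 1×35.45 + 15×1.008 + 3×15.999 = 230.69 g/mol.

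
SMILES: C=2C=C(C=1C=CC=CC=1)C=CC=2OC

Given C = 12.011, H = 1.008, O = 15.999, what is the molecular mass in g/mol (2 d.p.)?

184.24

Molecular formula: C13H12O.
M = 13×12.011 + 12×1.008 + 1×15.999 = 184.24 g/mol.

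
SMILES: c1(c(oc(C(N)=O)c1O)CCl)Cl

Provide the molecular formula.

Heavy atoms from the SMILES: 6 C, 2 Cl, 1 N, 3 O.
Implicit hydrogens by atom environment:
  4 × C (aromatic): no H
  2 × Cl: no H
  1 × C: 2 H
  1 × C: no H
  1 × N: 2 H
  1 × O: 1 H
  1 × O (aromatic): no H
  1 × O: no H
  Total hydrogens = 5.
Molecular formula: C6H5Cl2NO3

C6H5Cl2NO3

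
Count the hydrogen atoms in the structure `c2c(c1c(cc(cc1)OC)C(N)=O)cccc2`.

Hydrogens are implicit in SMILES; fill each atom to its normal valence:
  8 × C (aromatic): 1 H each → 8
  4 × C (aromatic): no H
  2 × O: no H
  1 × C: 3 H
  1 × C: no H
  1 × N: 2 H
  Total hydrogens = 13.

13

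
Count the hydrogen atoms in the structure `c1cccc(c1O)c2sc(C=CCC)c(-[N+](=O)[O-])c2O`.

Hydrogens are implicit in SMILES; fill each atom to its normal valence:
  6 × C (aromatic): no H
  4 × C (aromatic): 1 H each → 4
  2 × C: 1 H each → 2
  2 × O: 1 H each → 2
  1 × C: 3 H
  1 × C: 2 H
  1 × N (charge +1): no H
  1 × O: no H
  1 × O (charge -1): no H
  1 × S (aromatic): no H
  Total hydrogens = 13.

13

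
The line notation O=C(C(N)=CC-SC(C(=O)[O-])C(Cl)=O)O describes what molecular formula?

Heavy atoms from the SMILES: 7 C, 1 Cl, 1 N, 5 O, 1 S.
Implicit hydrogens by atom environment:
  4 × C: no H
  3 × O: no H
  2 × C: 1 H each → 2
  1 × C: 2 H
  1 × Cl: no H
  1 × N: 2 H
  1 × O: 1 H
  1 × O (charge -1): no H
  1 × S: no H
  Total hydrogens = 7.
Net charge -1.
Molecular formula: C7H7ClNO5S-

C7H7ClNO5S-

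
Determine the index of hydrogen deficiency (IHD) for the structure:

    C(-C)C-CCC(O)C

0

Molecular formula from the SMILES: C7H16O.
DoU = (2C + 2 + N − H − X)/2 = (2·7 + 2 + 0 − 16 − 0)/2 = 0/2 = 0.
(Structurally: 0 ring(s) + 0 π bond(s) = 0.)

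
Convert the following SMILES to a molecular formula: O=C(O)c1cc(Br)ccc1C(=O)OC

Heavy atoms from the SMILES: 1 Br, 9 C, 4 O.
Implicit hydrogens by atom environment:
  3 × C (aromatic): 1 H each → 3
  3 × C (aromatic): no H
  3 × O: no H
  2 × C: no H
  1 × Br: no H
  1 × C: 3 H
  1 × O: 1 H
  Total hydrogens = 7.
Molecular formula: C9H7BrO4

C9H7BrO4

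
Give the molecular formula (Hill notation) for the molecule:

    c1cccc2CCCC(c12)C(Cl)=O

Heavy atoms from the SMILES: 11 C, 1 Cl, 1 O.
Implicit hydrogens by atom environment:
  4 × C (aromatic): 1 H each → 4
  3 × C: 2 H each → 6
  2 × C (aromatic): no H
  1 × C: 1 H
  1 × C: no H
  1 × Cl: no H
  1 × O: no H
  Total hydrogens = 11.
Molecular formula: C11H11ClO

C11H11ClO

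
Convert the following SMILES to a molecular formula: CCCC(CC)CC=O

Heavy atoms from the SMILES: 8 C, 1 O.
Implicit hydrogens by atom environment:
  4 × C: 2 H each → 8
  2 × C: 3 H each → 6
  2 × C: 1 H each → 2
  1 × O: no H
  Total hydrogens = 16.
Molecular formula: C8H16O

C8H16O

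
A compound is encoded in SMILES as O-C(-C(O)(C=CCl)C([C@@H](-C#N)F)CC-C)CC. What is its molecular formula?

C12H19ClFNO2

Heavy atoms from the SMILES: 12 C, 1 Cl, 1 F, 1 N, 2 O.
Implicit hydrogens by atom environment:
  5 × C: 1 H each → 5
  3 × C: 2 H each → 6
  2 × C: 3 H each → 6
  2 × C: no H
  2 × O: 1 H each → 2
  1 × Cl: no H
  1 × F: no H
  1 × N: no H
  Total hydrogens = 19.
Molecular formula: C12H19ClFNO2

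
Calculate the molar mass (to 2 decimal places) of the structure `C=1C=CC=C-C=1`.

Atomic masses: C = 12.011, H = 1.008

Molecular formula: C6H6.
M = 6×12.011 + 6×1.008 = 78.11 g/mol.

78.11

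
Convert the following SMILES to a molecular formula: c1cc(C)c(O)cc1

C7H8O

Heavy atoms from the SMILES: 7 C, 1 O.
Implicit hydrogens by atom environment:
  4 × C (aromatic): 1 H each → 4
  2 × C (aromatic): no H
  1 × C: 3 H
  1 × O: 1 H
  Total hydrogens = 8.
Molecular formula: C7H8O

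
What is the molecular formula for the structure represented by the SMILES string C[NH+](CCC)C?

Heavy atoms from the SMILES: 5 C, 1 N.
Implicit hydrogens by atom environment:
  3 × C: 3 H each → 9
  2 × C: 2 H each → 4
  1 × N (charge +1): 1 H
  Total hydrogens = 14.
Net charge +1.
Molecular formula: C5H14N+

C5H14N+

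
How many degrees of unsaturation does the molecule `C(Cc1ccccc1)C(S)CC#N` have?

Molecular formula from the SMILES: C11H13NS.
DoU = (2C + 2 + N − H − X)/2 = (2·11 + 2 + 1 − 13 − 0)/2 = 12/2 = 6.
(Structurally: 1 ring(s) + 5 π bond(s) = 6.)

6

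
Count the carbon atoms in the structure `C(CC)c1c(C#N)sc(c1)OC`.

9

The symbol for carbon appears 9 times in the SMILES. Lowercase c denotes aromatic carbon and counts toward C.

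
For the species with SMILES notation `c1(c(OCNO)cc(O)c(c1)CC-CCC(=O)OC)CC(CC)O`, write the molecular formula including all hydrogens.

C17H27NO6

Heavy atoms from the SMILES: 17 C, 1 N, 6 O.
Implicit hydrogens by atom environment:
  7 × C: 2 H each → 14
  4 × C (aromatic): no H
  3 × O: 1 H each → 3
  3 × O: no H
  2 × C: 3 H each → 6
  2 × C (aromatic): 1 H each → 2
  1 × C: 1 H
  1 × C: no H
  1 × N: 1 H
  Total hydrogens = 27.
Molecular formula: C17H27NO6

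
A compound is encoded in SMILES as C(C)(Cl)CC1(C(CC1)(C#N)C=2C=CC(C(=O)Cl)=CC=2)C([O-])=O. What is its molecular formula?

Heavy atoms from the SMILES: 16 C, 2 Cl, 1 N, 3 O.
Implicit hydrogens by atom environment:
  5 × C: no H
  4 × C (aromatic): 1 H each → 4
  3 × C: 2 H each → 6
  2 × C (aromatic): no H
  2 × Cl: no H
  2 × O: no H
  1 × C: 3 H
  1 × C: 1 H
  1 × N: no H
  1 × O (charge -1): no H
  Total hydrogens = 14.
Net charge -1.
Molecular formula: C16H14Cl2NO3-

C16H14Cl2NO3-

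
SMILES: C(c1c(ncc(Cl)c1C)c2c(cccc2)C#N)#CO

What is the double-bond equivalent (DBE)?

12

Molecular formula from the SMILES: C15H9ClN2O.
DoU = (2C + 2 + N − H − X)/2 = (2·15 + 2 + 2 − 9 − 1)/2 = 24/2 = 12.
(Structurally: 2 ring(s) + 10 π bond(s) = 12.)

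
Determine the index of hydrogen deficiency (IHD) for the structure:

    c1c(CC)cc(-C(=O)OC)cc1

5

Molecular formula from the SMILES: C10H12O2.
DoU = (2C + 2 + N − H − X)/2 = (2·10 + 2 + 0 − 12 − 0)/2 = 10/2 = 5.
(Structurally: 1 ring(s) + 4 π bond(s) = 5.)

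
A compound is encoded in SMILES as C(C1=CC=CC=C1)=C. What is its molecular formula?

C8H8

Heavy atoms from the SMILES: 8 C.
Implicit hydrogens by atom environment:
  5 × C (aromatic): 1 H each → 5
  1 × C: 2 H
  1 × C: 1 H
  1 × C (aromatic): no H
  Total hydrogens = 8.
Molecular formula: C8H8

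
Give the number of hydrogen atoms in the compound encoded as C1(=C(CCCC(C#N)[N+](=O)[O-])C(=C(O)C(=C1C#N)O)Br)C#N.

9

Hydrogens are implicit in SMILES; fill each atom to its normal valence:
  6 × C (aromatic): no H
  3 × C: 2 H each → 6
  3 × C: no H
  3 × N: no H
  2 × O: 1 H each → 2
  1 × Br: no H
  1 × C: 1 H
  1 × N (charge +1): no H
  1 × O: no H
  1 × O (charge -1): no H
  Total hydrogens = 9.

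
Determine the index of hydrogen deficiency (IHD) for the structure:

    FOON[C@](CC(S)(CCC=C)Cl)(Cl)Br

1

Molecular formula from the SMILES: C7H11BrCl2FNO2S.
DoU = (2C + 2 + N − H − X)/2 = (2·7 + 2 + 1 − 11 − 4)/2 = 2/2 = 1.
(Structurally: 0 ring(s) + 1 π bond(s) = 1.)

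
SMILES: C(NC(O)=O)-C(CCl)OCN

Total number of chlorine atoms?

The symbol for chlorine appears 1 time in the SMILES.

1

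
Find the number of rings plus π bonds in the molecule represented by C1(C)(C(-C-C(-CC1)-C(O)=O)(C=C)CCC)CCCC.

3

Molecular formula from the SMILES: C17H30O2.
DoU = (2C + 2 + N − H − X)/2 = (2·17 + 2 + 0 − 30 − 0)/2 = 6/2 = 3.
(Structurally: 1 ring(s) + 2 π bond(s) = 3.)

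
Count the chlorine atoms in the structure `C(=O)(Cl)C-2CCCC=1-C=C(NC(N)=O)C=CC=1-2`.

1

The symbol for chlorine appears 1 time in the SMILES.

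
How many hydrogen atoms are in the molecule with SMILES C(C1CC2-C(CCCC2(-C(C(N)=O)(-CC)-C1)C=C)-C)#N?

Hydrogens are implicit in SMILES; fill each atom to its normal valence:
  7 × C: 2 H each → 14
  4 × C: 1 H each → 4
  4 × C: no H
  2 × C: 3 H each → 6
  1 × N: 2 H
  1 × N: no H
  1 × O: no H
  Total hydrogens = 26.

26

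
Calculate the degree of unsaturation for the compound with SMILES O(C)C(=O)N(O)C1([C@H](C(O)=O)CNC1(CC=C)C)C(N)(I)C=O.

Molecular formula from the SMILES: C13H20IN3O6.
DoU = (2C + 2 + N − H − X)/2 = (2·13 + 2 + 3 − 20 − 1)/2 = 10/2 = 5.
(Structurally: 1 ring(s) + 4 π bond(s) = 5.)

5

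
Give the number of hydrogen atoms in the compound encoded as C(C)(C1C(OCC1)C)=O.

Hydrogens are implicit in SMILES; fill each atom to its normal valence:
  2 × C: 3 H each → 6
  2 × C: 2 H each → 4
  2 × C: 1 H each → 2
  2 × O: no H
  1 × C: no H
  Total hydrogens = 12.

12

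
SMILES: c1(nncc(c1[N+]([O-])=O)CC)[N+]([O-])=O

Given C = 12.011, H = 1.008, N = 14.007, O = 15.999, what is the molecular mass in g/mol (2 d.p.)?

Molecular formula: C6H6N4O4.
M = 6×12.011 + 6×1.008 + 4×14.007 + 4×15.999 = 198.14 g/mol.

198.14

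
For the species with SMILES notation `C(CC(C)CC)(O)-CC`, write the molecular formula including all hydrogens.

C8H18O

Heavy atoms from the SMILES: 8 C, 1 O.
Implicit hydrogens by atom environment:
  3 × C: 3 H each → 9
  3 × C: 2 H each → 6
  2 × C: 1 H each → 2
  1 × O: 1 H
  Total hydrogens = 18.
Molecular formula: C8H18O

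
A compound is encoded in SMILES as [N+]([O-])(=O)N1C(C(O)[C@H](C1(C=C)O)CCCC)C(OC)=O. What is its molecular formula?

C12H20N2O6

Heavy atoms from the SMILES: 12 C, 2 N, 6 O.
Implicit hydrogens by atom environment:
  4 × C: 2 H each → 8
  4 × C: 1 H each → 4
  3 × O: no H
  2 × C: 3 H each → 6
  2 × C: no H
  2 × O: 1 H each → 2
  1 × N: no H
  1 × N (charge +1): no H
  1 × O (charge -1): no H
  Total hydrogens = 20.
Molecular formula: C12H20N2O6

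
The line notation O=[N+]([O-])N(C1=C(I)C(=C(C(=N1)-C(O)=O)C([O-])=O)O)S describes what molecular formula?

Heavy atoms from the SMILES: 7 C, 1 I, 3 N, 7 O, 1 S.
Implicit hydrogens by atom environment:
  5 × C (aromatic): no H
  3 × O: no H
  2 × C: no H
  2 × O: 1 H each → 2
  2 × O (charge -1): no H
  1 × I: no H
  1 × N (aromatic): no H
  1 × N: no H
  1 × N (charge +1): no H
  1 × S: 1 H
  Total hydrogens = 3.
Net charge -1.
Molecular formula: C7H3IN3O7S-

C7H3IN3O7S-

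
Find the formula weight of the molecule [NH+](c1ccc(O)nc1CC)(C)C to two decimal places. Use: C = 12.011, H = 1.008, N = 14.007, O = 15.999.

167.23

Molecular formula: C9H15N2O+.
M = 9×12.011 + 15×1.008 + 2×14.007 + 1×15.999 = 167.23 g/mol.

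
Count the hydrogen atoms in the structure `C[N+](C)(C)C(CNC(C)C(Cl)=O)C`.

Hydrogens are implicit in SMILES; fill each atom to its normal valence:
  5 × C: 3 H each → 15
  2 × C: 1 H each → 2
  1 × C: 2 H
  1 × C: no H
  1 × Cl: no H
  1 × N: 1 H
  1 × N (charge +1): no H
  1 × O: no H
  Total hydrogens = 20.

20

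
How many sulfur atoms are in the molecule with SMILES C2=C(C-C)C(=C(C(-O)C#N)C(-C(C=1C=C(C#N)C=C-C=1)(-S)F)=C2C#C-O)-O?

The symbol for sulfur appears 1 time in the SMILES.

1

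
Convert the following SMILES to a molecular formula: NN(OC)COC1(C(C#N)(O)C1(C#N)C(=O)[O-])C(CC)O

Heavy atoms from the SMILES: 11 C, 4 N, 6 O.
Implicit hydrogens by atom environment:
  6 × C: no H
  3 × N: no H
  3 × O: no H
  2 × C: 3 H each → 6
  2 × C: 2 H each → 4
  2 × O: 1 H each → 2
  1 × C: 1 H
  1 × N: 2 H
  1 × O (charge -1): no H
  Total hydrogens = 15.
Net charge -1.
Molecular formula: C11H15N4O6-

C11H15N4O6-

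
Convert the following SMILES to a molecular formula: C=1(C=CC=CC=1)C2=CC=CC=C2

C12H10

Heavy atoms from the SMILES: 12 C.
Implicit hydrogens by atom environment:
  10 × C (aromatic): 1 H each → 10
  2 × C (aromatic): no H
  Total hydrogens = 10.
Molecular formula: C12H10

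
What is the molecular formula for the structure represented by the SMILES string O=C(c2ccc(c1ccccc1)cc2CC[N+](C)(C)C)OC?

C19H24NO2+

Heavy atoms from the SMILES: 19 C, 1 N, 2 O.
Implicit hydrogens by atom environment:
  8 × C (aromatic): 1 H each → 8
  4 × C: 3 H each → 12
  4 × C (aromatic): no H
  2 × C: 2 H each → 4
  2 × O: no H
  1 × C: no H
  1 × N (charge +1): no H
  Total hydrogens = 24.
Net charge +1.
Molecular formula: C19H24NO2+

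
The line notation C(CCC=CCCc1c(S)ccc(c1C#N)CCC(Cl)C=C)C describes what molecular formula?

Heavy atoms from the SMILES: 20 C, 1 Cl, 1 N, 1 S.
Implicit hydrogens by atom environment:
  8 × C: 2 H each → 16
  4 × C: 1 H each → 4
  4 × C (aromatic): no H
  2 × C (aromatic): 1 H each → 2
  1 × C: 3 H
  1 × C: no H
  1 × Cl: no H
  1 × N: no H
  1 × S: 1 H
  Total hydrogens = 26.
Molecular formula: C20H26ClNS

C20H26ClNS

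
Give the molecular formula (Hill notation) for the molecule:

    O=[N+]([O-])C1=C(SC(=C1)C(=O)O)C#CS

C7H3NO4S2

Heavy atoms from the SMILES: 7 C, 1 N, 4 O, 2 S.
Implicit hydrogens by atom environment:
  3 × C (aromatic): no H
  3 × C: no H
  2 × O: no H
  1 × C (aromatic): 1 H
  1 × N (charge +1): no H
  1 × O: 1 H
  1 × O (charge -1): no H
  1 × S: 1 H
  1 × S (aromatic): no H
  Total hydrogens = 3.
Molecular formula: C7H3NO4S2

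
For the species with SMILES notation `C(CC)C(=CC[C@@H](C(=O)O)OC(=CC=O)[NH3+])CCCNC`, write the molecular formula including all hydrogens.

C15H27N2O4+

Heavy atoms from the SMILES: 15 C, 2 N, 4 O.
Implicit hydrogens by atom environment:
  6 × C: 2 H each → 12
  4 × C: 1 H each → 4
  3 × C: no H
  3 × O: no H
  2 × C: 3 H each → 6
  1 × N (charge +1): 3 H
  1 × N: 1 H
  1 × O: 1 H
  Total hydrogens = 27.
Net charge +1.
Molecular formula: C15H27N2O4+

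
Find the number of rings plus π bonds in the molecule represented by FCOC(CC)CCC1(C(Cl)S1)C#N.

3

Molecular formula from the SMILES: C9H13ClFNOS.
DoU = (2C + 2 + N − H − X)/2 = (2·9 + 2 + 1 − 13 − 2)/2 = 6/2 = 3.
(Structurally: 1 ring(s) + 2 π bond(s) = 3.)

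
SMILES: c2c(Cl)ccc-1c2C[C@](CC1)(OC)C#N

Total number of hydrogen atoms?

Hydrogens are implicit in SMILES; fill each atom to its normal valence:
  3 × C: 2 H each → 6
  3 × C (aromatic): 1 H each → 3
  3 × C (aromatic): no H
  2 × C: no H
  1 × C: 3 H
  1 × Cl: no H
  1 × N: no H
  1 × O: no H
  Total hydrogens = 12.

12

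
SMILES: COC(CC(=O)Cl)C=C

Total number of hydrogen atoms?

9

Hydrogens are implicit in SMILES; fill each atom to its normal valence:
  2 × C: 2 H each → 4
  2 × C: 1 H each → 2
  2 × O: no H
  1 × C: 3 H
  1 × C: no H
  1 × Cl: no H
  Total hydrogens = 9.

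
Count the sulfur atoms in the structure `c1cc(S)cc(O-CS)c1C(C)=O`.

2

The symbol for sulfur appears 2 times in the SMILES.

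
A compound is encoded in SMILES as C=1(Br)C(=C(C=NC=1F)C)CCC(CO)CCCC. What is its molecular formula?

Heavy atoms from the SMILES: 1 Br, 14 C, 1 F, 1 N, 1 O.
Implicit hydrogens by atom environment:
  6 × C: 2 H each → 12
  4 × C (aromatic): no H
  2 × C: 3 H each → 6
  1 × Br: no H
  1 × C (aromatic): 1 H
  1 × C: 1 H
  1 × F: no H
  1 × N (aromatic): no H
  1 × O: 1 H
  Total hydrogens = 21.
Molecular formula: C14H21BrFNO

C14H21BrFNO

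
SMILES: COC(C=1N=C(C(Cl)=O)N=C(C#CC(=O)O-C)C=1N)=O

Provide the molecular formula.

C11H8ClN3O5

Heavy atoms from the SMILES: 11 C, 1 Cl, 3 N, 5 O.
Implicit hydrogens by atom environment:
  5 × C: no H
  5 × O: no H
  4 × C (aromatic): no H
  2 × C: 3 H each → 6
  2 × N (aromatic): no H
  1 × Cl: no H
  1 × N: 2 H
  Total hydrogens = 8.
Molecular formula: C11H8ClN3O5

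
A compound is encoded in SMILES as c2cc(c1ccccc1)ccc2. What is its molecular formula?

Heavy atoms from the SMILES: 12 C.
Implicit hydrogens by atom environment:
  10 × C (aromatic): 1 H each → 10
  2 × C (aromatic): no H
  Total hydrogens = 10.
Molecular formula: C12H10

C12H10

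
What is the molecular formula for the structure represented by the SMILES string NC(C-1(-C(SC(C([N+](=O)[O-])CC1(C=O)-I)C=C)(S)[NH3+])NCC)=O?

Heavy atoms from the SMILES: 12 C, 1 I, 4 N, 4 O, 2 S.
Implicit hydrogens by atom environment:
  4 × C: 1 H each → 4
  4 × C: no H
  3 × C: 2 H each → 6
  3 × O: no H
  1 × C: 3 H
  1 × I: no H
  1 × N (charge +1): 3 H
  1 × N: 2 H
  1 × N: 1 H
  1 × N (charge +1): no H
  1 × O (charge -1): no H
  1 × S: 1 H
  1 × S: no H
  Total hydrogens = 20.
Net charge +1.
Molecular formula: C12H20IN4O4S2+

C12H20IN4O4S2+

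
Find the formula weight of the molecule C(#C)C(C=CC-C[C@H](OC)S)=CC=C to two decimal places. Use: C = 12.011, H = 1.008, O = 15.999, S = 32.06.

Molecular formula: C12H16OS.
M = 12×12.011 + 16×1.008 + 1×15.999 + 1×32.06 = 208.32 g/mol.

208.32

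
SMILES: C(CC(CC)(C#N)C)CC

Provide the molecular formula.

C9H17N

Heavy atoms from the SMILES: 9 C, 1 N.
Implicit hydrogens by atom environment:
  4 × C: 2 H each → 8
  3 × C: 3 H each → 9
  2 × C: no H
  1 × N: no H
  Total hydrogens = 17.
Molecular formula: C9H17N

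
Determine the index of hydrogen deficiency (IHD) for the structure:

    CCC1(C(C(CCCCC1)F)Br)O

1

Molecular formula from the SMILES: C10H18BrFO.
DoU = (2C + 2 + N − H − X)/2 = (2·10 + 2 + 0 − 18 − 2)/2 = 2/2 = 1.
(Structurally: 1 ring(s) + 0 π bond(s) = 1.)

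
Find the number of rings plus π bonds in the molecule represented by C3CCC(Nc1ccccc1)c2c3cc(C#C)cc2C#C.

13

Molecular formula from the SMILES: C20H17N.
DoU = (2C + 2 + N − H − X)/2 = (2·20 + 2 + 1 − 17 − 0)/2 = 26/2 = 13.
(Structurally: 3 ring(s) + 10 π bond(s) = 13.)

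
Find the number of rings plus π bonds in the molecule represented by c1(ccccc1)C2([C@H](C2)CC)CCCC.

Molecular formula from the SMILES: C15H22.
DoU = (2C + 2 + N − H − X)/2 = (2·15 + 2 + 0 − 22 − 0)/2 = 10/2 = 5.
(Structurally: 2 ring(s) + 3 π bond(s) = 5.)

5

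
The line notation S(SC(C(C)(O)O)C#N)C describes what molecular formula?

Heavy atoms from the SMILES: 5 C, 1 N, 2 O, 2 S.
Implicit hydrogens by atom environment:
  2 × C: 3 H each → 6
  2 × C: no H
  2 × O: 1 H each → 2
  2 × S: no H
  1 × C: 1 H
  1 × N: no H
  Total hydrogens = 9.
Molecular formula: C5H9NO2S2

C5H9NO2S2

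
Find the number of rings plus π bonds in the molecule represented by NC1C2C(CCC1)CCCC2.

2

Molecular formula from the SMILES: C10H19N.
DoU = (2C + 2 + N − H − X)/2 = (2·10 + 2 + 1 − 19 − 0)/2 = 4/2 = 2.
(Structurally: 2 ring(s) + 0 π bond(s) = 2.)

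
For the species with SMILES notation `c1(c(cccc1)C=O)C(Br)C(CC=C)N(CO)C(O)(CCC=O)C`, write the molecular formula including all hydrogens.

Heavy atoms from the SMILES: 1 Br, 18 C, 1 N, 4 O.
Implicit hydrogens by atom environment:
  5 × C: 2 H each → 10
  5 × C: 1 H each → 5
  4 × C (aromatic): 1 H each → 4
  2 × C (aromatic): no H
  2 × O: 1 H each → 2
  2 × O: no H
  1 × Br: no H
  1 × C: 3 H
  1 × C: no H
  1 × N: no H
  Total hydrogens = 24.
Molecular formula: C18H24BrNO4

C18H24BrNO4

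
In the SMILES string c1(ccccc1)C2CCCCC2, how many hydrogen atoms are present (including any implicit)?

16

Hydrogens are implicit in SMILES; fill each atom to its normal valence:
  5 × C: 2 H each → 10
  5 × C (aromatic): 1 H each → 5
  1 × C: 1 H
  1 × C (aromatic): no H
  Total hydrogens = 16.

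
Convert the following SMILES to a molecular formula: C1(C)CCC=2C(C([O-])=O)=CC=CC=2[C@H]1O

C12H13O3-

Heavy atoms from the SMILES: 12 C, 3 O.
Implicit hydrogens by atom environment:
  3 × C (aromatic): 1 H each → 3
  3 × C (aromatic): no H
  2 × C: 2 H each → 4
  2 × C: 1 H each → 2
  1 × C: 3 H
  1 × C: no H
  1 × O: 1 H
  1 × O: no H
  1 × O (charge -1): no H
  Total hydrogens = 13.
Net charge -1.
Molecular formula: C12H13O3-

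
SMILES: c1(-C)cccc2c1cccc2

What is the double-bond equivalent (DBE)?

7

Molecular formula from the SMILES: C11H10.
DoU = (2C + 2 + N − H − X)/2 = (2·11 + 2 + 0 − 10 − 0)/2 = 14/2 = 7.
(Structurally: 2 ring(s) + 5 π bond(s) = 7.)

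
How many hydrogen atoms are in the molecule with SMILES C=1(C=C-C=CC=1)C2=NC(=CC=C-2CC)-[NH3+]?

Hydrogens are implicit in SMILES; fill each atom to its normal valence:
  7 × C (aromatic): 1 H each → 7
  4 × C (aromatic): no H
  1 × C: 3 H
  1 × C: 2 H
  1 × N (charge +1): 3 H
  1 × N (aromatic): no H
  Total hydrogens = 15.

15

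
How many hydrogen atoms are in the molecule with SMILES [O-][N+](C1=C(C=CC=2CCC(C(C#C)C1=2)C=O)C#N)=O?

10

Hydrogens are implicit in SMILES; fill each atom to its normal valence:
  4 × C: 1 H each → 4
  4 × C (aromatic): no H
  2 × C: 2 H each → 4
  2 × C (aromatic): 1 H each → 2
  2 × C: no H
  2 × O: no H
  1 × N: no H
  1 × N (charge +1): no H
  1 × O (charge -1): no H
  Total hydrogens = 10.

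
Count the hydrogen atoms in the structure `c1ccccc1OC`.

8

Hydrogens are implicit in SMILES; fill each atom to its normal valence:
  5 × C (aromatic): 1 H each → 5
  1 × C: 3 H
  1 × C (aromatic): no H
  1 × O: no H
  Total hydrogens = 8.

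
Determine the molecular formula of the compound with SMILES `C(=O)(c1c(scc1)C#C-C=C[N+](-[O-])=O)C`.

C10H7NO3S

Heavy atoms from the SMILES: 10 C, 1 N, 3 O, 1 S.
Implicit hydrogens by atom environment:
  3 × C: no H
  2 × C (aromatic): 1 H each → 2
  2 × C: 1 H each → 2
  2 × C (aromatic): no H
  2 × O: no H
  1 × C: 3 H
  1 × N (charge +1): no H
  1 × O (charge -1): no H
  1 × S (aromatic): no H
  Total hydrogens = 7.
Molecular formula: C10H7NO3S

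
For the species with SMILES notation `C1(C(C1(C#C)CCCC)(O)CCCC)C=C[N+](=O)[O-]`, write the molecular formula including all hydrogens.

C15H23NO3

Heavy atoms from the SMILES: 15 C, 1 N, 3 O.
Implicit hydrogens by atom environment:
  6 × C: 2 H each → 12
  4 × C: 1 H each → 4
  3 × C: no H
  2 × C: 3 H each → 6
  1 × N (charge +1): no H
  1 × O: 1 H
  1 × O: no H
  1 × O (charge -1): no H
  Total hydrogens = 23.
Molecular formula: C15H23NO3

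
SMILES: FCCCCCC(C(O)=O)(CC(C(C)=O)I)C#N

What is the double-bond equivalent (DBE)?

Molecular formula from the SMILES: C12H17FINO3.
DoU = (2C + 2 + N − H − X)/2 = (2·12 + 2 + 1 − 17 − 2)/2 = 8/2 = 4.
(Structurally: 0 ring(s) + 4 π bond(s) = 4.)

4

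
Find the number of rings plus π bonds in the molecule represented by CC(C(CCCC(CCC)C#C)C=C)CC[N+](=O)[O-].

Molecular formula from the SMILES: C16H27NO2.
DoU = (2C + 2 + N − H − X)/2 = (2·16 + 2 + 1 − 27 − 0)/2 = 8/2 = 4.
(Structurally: 0 ring(s) + 4 π bond(s) = 4.)

4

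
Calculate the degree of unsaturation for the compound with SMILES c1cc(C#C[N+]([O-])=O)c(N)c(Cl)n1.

Molecular formula from the SMILES: C7H4ClN3O2.
DoU = (2C + 2 + N − H − X)/2 = (2·7 + 2 + 3 − 4 − 1)/2 = 14/2 = 7.
(Structurally: 1 ring(s) + 6 π bond(s) = 7.)

7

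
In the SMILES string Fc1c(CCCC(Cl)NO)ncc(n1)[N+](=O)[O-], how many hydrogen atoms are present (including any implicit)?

Hydrogens are implicit in SMILES; fill each atom to its normal valence:
  3 × C: 2 H each → 6
  3 × C (aromatic): no H
  2 × N (aromatic): no H
  1 × C (aromatic): 1 H
  1 × C: 1 H
  1 × Cl: no H
  1 × F: no H
  1 × N: 1 H
  1 × N (charge +1): no H
  1 × O: 1 H
  1 × O: no H
  1 × O (charge -1): no H
  Total hydrogens = 10.

10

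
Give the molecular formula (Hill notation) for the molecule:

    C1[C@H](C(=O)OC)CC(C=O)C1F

Heavy atoms from the SMILES: 8 C, 1 F, 3 O.
Implicit hydrogens by atom environment:
  4 × C: 1 H each → 4
  3 × O: no H
  2 × C: 2 H each → 4
  1 × C: 3 H
  1 × C: no H
  1 × F: no H
  Total hydrogens = 11.
Molecular formula: C8H11FO3

C8H11FO3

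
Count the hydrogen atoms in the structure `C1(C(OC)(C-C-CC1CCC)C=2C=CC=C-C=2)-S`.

24

Hydrogens are implicit in SMILES; fill each atom to its normal valence:
  5 × C: 2 H each → 10
  5 × C (aromatic): 1 H each → 5
  2 × C: 3 H each → 6
  2 × C: 1 H each → 2
  1 × C: no H
  1 × C (aromatic): no H
  1 × O: no H
  1 × S: 1 H
  Total hydrogens = 24.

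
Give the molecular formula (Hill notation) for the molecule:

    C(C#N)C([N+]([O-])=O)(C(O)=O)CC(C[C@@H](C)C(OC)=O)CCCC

Heavy atoms from the SMILES: 15 C, 2 N, 6 O.
Implicit hydrogens by atom environment:
  6 × C: 2 H each → 12
  4 × C: no H
  4 × O: no H
  3 × C: 3 H each → 9
  2 × C: 1 H each → 2
  1 × N (charge +1): no H
  1 × N: no H
  1 × O: 1 H
  1 × O (charge -1): no H
  Total hydrogens = 24.
Molecular formula: C15H24N2O6

C15H24N2O6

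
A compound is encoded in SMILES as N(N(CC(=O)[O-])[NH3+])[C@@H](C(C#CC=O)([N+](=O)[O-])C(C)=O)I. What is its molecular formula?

Heavy atoms from the SMILES: 9 C, 1 I, 4 N, 6 O.
Implicit hydrogens by atom environment:
  5 × C: no H
  4 × O: no H
  2 × C: 1 H each → 2
  2 × O (charge -1): no H
  1 × C: 3 H
  1 × C: 2 H
  1 × I: no H
  1 × N (charge +1): 3 H
  1 × N: 1 H
  1 × N (charge +1): no H
  1 × N: no H
  Total hydrogens = 11.
Molecular formula: C9H11IN4O6

C9H11IN4O6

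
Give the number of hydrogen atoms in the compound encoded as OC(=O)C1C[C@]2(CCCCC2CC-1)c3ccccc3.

Hydrogens are implicit in SMILES; fill each atom to its normal valence:
  7 × C: 2 H each → 14
  5 × C (aromatic): 1 H each → 5
  2 × C: 1 H each → 2
  2 × C: no H
  1 × C (aromatic): no H
  1 × O: 1 H
  1 × O: no H
  Total hydrogens = 22.

22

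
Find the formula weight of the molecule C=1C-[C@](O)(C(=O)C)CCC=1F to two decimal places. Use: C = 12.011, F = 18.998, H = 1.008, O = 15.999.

158.17

Molecular formula: C8H11FO2.
M = 8×12.011 + 1×18.998 + 11×1.008 + 2×15.999 = 158.17 g/mol.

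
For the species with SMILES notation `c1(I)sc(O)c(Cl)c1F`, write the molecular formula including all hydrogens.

Heavy atoms from the SMILES: 4 C, 1 Cl, 1 F, 1 I, 1 O, 1 S.
Implicit hydrogens by atom environment:
  4 × C (aromatic): no H
  1 × Cl: no H
  1 × F: no H
  1 × I: no H
  1 × O: 1 H
  1 × S (aromatic): no H
  Total hydrogens = 1.
Molecular formula: C4HClFIOS

C4HClFIOS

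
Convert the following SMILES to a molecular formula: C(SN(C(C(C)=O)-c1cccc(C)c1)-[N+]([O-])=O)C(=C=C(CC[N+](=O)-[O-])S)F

Heavy atoms from the SMILES: 16 C, 1 F, 3 N, 5 O, 2 S.
Implicit hydrogens by atom environment:
  4 × C (aromatic): 1 H each → 4
  4 × C: no H
  3 × C: 2 H each → 6
  3 × O: no H
  2 × C: 3 H each → 6
  2 × C (aromatic): no H
  2 × N (charge +1): no H
  2 × O (charge -1): no H
  1 × C: 1 H
  1 × F: no H
  1 × N: no H
  1 × S: 1 H
  1 × S: no H
  Total hydrogens = 18.
Molecular formula: C16H18FN3O5S2

C16H18FN3O5S2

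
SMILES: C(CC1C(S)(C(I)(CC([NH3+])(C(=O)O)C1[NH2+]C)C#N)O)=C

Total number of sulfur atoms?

The symbol for sulfur appears 1 time in the SMILES.

1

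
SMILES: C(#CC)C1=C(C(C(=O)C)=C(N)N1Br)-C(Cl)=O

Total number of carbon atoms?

10

The symbol for carbon appears 10 times in the SMILES. (Cl is a single chlorine, not C + l.)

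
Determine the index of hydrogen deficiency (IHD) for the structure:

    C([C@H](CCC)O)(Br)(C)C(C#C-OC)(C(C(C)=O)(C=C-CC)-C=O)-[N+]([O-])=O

6

Molecular formula from the SMILES: C18H26BrNO6.
DoU = (2C + 2 + N − H − X)/2 = (2·18 + 2 + 1 − 26 − 1)/2 = 12/2 = 6.
(Structurally: 0 ring(s) + 6 π bond(s) = 6.)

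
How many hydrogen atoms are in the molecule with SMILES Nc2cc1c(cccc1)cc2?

9

Hydrogens are implicit in SMILES; fill each atom to its normal valence:
  7 × C (aromatic): 1 H each → 7
  3 × C (aromatic): no H
  1 × N: 2 H
  Total hydrogens = 9.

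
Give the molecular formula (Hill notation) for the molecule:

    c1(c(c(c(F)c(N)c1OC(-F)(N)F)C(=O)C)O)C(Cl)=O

C10H8ClF3N2O4

Heavy atoms from the SMILES: 10 C, 1 Cl, 3 F, 2 N, 4 O.
Implicit hydrogens by atom environment:
  6 × C (aromatic): no H
  3 × C: no H
  3 × F: no H
  3 × O: no H
  2 × N: 2 H each → 4
  1 × C: 3 H
  1 × Cl: no H
  1 × O: 1 H
  Total hydrogens = 8.
Molecular formula: C10H8ClF3N2O4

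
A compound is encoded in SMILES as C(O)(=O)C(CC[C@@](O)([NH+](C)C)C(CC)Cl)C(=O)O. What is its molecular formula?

C11H21ClNO5+

Heavy atoms from the SMILES: 11 C, 1 Cl, 1 N, 5 O.
Implicit hydrogens by atom environment:
  3 × C: 3 H each → 9
  3 × C: 2 H each → 6
  3 × C: no H
  3 × O: 1 H each → 3
  2 × C: 1 H each → 2
  2 × O: no H
  1 × Cl: no H
  1 × N (charge +1): 1 H
  Total hydrogens = 21.
Net charge +1.
Molecular formula: C11H21ClNO5+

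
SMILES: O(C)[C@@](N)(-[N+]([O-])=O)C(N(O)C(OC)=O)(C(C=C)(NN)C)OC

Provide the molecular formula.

Heavy atoms from the SMILES: 10 C, 5 N, 7 O.
Implicit hydrogens by atom environment:
  5 × O: no H
  4 × C: 3 H each → 12
  4 × C: no H
  2 × N: 2 H each → 4
  1 × C: 2 H
  1 × C: 1 H
  1 × N: 1 H
  1 × N: no H
  1 × N (charge +1): no H
  1 × O: 1 H
  1 × O (charge -1): no H
  Total hydrogens = 21.
Molecular formula: C10H21N5O7

C10H21N5O7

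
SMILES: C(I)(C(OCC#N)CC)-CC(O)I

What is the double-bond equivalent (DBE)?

Molecular formula from the SMILES: C8H13I2NO2.
DoU = (2C + 2 + N − H − X)/2 = (2·8 + 2 + 1 − 13 − 2)/2 = 4/2 = 2.
(Structurally: 0 ring(s) + 2 π bond(s) = 2.)

2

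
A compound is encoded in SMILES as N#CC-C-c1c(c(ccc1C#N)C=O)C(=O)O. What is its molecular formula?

C12H8N2O3

Heavy atoms from the SMILES: 12 C, 2 N, 3 O.
Implicit hydrogens by atom environment:
  4 × C (aromatic): no H
  3 × C: no H
  2 × C: 2 H each → 4
  2 × C (aromatic): 1 H each → 2
  2 × N: no H
  2 × O: no H
  1 × C: 1 H
  1 × O: 1 H
  Total hydrogens = 8.
Molecular formula: C12H8N2O3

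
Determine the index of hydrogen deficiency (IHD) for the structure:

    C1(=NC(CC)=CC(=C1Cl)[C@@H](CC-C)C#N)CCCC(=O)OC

Molecular formula from the SMILES: C17H23ClN2O2.
DoU = (2C + 2 + N − H − X)/2 = (2·17 + 2 + 2 − 23 − 1)/2 = 14/2 = 7.
(Structurally: 1 ring(s) + 6 π bond(s) = 7.)

7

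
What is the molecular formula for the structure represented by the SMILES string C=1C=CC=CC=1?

C6H6

Heavy atoms from the SMILES: 6 C.
Implicit hydrogens by atom environment:
  6 × C (aromatic): 1 H each → 6
  Total hydrogens = 6.
Molecular formula: C6H6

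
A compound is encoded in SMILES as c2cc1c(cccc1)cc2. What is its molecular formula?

C10H8

Heavy atoms from the SMILES: 10 C.
Implicit hydrogens by atom environment:
  8 × C (aromatic): 1 H each → 8
  2 × C (aromatic): no H
  Total hydrogens = 8.
Molecular formula: C10H8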